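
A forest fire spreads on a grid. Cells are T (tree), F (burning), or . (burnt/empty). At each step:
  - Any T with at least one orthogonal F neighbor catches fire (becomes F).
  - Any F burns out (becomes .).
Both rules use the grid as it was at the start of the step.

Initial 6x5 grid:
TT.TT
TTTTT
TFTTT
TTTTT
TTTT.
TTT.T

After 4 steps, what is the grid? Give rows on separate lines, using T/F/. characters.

Step 1: 4 trees catch fire, 1 burn out
  TT.TT
  TFTTT
  F.FTT
  TFTTT
  TTTT.
  TTT.T
Step 2: 7 trees catch fire, 4 burn out
  TF.TT
  F.FTT
  ...FT
  F.FTT
  TFTT.
  TTT.T
Step 3: 7 trees catch fire, 7 burn out
  F..TT
  ...FT
  ....F
  ...FT
  F.FT.
  TFT.T
Step 4: 6 trees catch fire, 7 burn out
  ...FT
  ....F
  .....
  ....F
  ...F.
  F.F.T

...FT
....F
.....
....F
...F.
F.F.T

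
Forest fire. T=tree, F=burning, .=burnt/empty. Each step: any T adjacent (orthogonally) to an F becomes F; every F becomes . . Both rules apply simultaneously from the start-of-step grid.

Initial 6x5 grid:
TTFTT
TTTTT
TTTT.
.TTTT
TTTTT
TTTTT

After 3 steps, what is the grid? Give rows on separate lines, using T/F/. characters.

Step 1: 3 trees catch fire, 1 burn out
  TF.FT
  TTFTT
  TTTT.
  .TTTT
  TTTTT
  TTTTT
Step 2: 5 trees catch fire, 3 burn out
  F...F
  TF.FT
  TTFT.
  .TTTT
  TTTTT
  TTTTT
Step 3: 5 trees catch fire, 5 burn out
  .....
  F...F
  TF.F.
  .TFTT
  TTTTT
  TTTTT

.....
F...F
TF.F.
.TFTT
TTTTT
TTTTT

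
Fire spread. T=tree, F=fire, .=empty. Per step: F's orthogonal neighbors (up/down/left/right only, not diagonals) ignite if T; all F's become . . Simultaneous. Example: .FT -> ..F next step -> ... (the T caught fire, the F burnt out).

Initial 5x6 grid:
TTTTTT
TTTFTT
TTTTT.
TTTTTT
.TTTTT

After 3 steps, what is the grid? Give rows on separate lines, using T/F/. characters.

Step 1: 4 trees catch fire, 1 burn out
  TTTFTT
  TTF.FT
  TTTFT.
  TTTTTT
  .TTTTT
Step 2: 7 trees catch fire, 4 burn out
  TTF.FT
  TF...F
  TTF.F.
  TTTFTT
  .TTTTT
Step 3: 7 trees catch fire, 7 burn out
  TF...F
  F.....
  TF....
  TTF.FT
  .TTFTT

TF...F
F.....
TF....
TTF.FT
.TTFTT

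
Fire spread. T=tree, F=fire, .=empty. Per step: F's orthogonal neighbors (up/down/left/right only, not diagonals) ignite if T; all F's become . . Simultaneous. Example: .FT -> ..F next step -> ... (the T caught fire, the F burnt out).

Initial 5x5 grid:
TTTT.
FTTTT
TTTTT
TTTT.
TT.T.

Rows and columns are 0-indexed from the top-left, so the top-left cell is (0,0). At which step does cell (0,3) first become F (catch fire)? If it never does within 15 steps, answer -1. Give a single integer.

Step 1: cell (0,3)='T' (+3 fires, +1 burnt)
Step 2: cell (0,3)='T' (+4 fires, +3 burnt)
Step 3: cell (0,3)='T' (+5 fires, +4 burnt)
Step 4: cell (0,3)='F' (+5 fires, +5 burnt)
  -> target ignites at step 4
Step 5: cell (0,3)='.' (+2 fires, +5 burnt)
Step 6: cell (0,3)='.' (+1 fires, +2 burnt)
Step 7: cell (0,3)='.' (+0 fires, +1 burnt)
  fire out at step 7

4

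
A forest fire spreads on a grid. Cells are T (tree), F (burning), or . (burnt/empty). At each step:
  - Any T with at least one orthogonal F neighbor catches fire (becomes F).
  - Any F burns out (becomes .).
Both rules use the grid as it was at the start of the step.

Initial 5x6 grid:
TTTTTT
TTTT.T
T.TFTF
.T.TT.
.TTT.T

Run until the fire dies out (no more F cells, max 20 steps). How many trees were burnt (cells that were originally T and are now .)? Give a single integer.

Answer: 20

Derivation:
Step 1: +5 fires, +2 burnt (F count now 5)
Step 2: +5 fires, +5 burnt (F count now 5)
Step 3: +4 fires, +5 burnt (F count now 4)
Step 4: +3 fires, +4 burnt (F count now 3)
Step 5: +3 fires, +3 burnt (F count now 3)
Step 6: +0 fires, +3 burnt (F count now 0)
Fire out after step 6
Initially T: 21, now '.': 29
Total burnt (originally-T cells now '.'): 20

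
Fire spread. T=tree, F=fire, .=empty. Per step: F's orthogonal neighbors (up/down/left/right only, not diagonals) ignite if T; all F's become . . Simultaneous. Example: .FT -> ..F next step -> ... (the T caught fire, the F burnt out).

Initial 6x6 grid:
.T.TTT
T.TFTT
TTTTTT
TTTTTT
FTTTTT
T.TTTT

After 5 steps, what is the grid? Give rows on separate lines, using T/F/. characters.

Step 1: 7 trees catch fire, 2 burn out
  .T.FTT
  T.F.FT
  TTTFTT
  FTTTTT
  .FTTTT
  F.TTTT
Step 2: 8 trees catch fire, 7 burn out
  .T..FT
  T....F
  FTF.FT
  .FTFTT
  ..FTTT
  ..TTTT
Step 3: 8 trees catch fire, 8 burn out
  .T...F
  F.....
  .F...F
  ..F.FT
  ...FTT
  ..FTTT
Step 4: 3 trees catch fire, 8 burn out
  .T....
  ......
  ......
  .....F
  ....FT
  ...FTT
Step 5: 2 trees catch fire, 3 burn out
  .T....
  ......
  ......
  ......
  .....F
  ....FT

.T....
......
......
......
.....F
....FT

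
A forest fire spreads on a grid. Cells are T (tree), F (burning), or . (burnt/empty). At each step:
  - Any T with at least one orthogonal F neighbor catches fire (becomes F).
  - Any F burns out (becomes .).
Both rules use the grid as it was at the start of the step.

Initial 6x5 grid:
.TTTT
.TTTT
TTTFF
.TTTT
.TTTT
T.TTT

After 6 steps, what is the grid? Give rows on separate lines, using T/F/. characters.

Step 1: 5 trees catch fire, 2 burn out
  .TTTT
  .TTFF
  TTF..
  .TTFF
  .TTTT
  T.TTT
Step 2: 7 trees catch fire, 5 burn out
  .TTFF
  .TF..
  TF...
  .TF..
  .TTFF
  T.TTT
Step 3: 7 trees catch fire, 7 burn out
  .TF..
  .F...
  F....
  .F...
  .TF..
  T.TFF
Step 4: 3 trees catch fire, 7 burn out
  .F...
  .....
  .....
  .....
  .F...
  T.F..
Step 5: 0 trees catch fire, 3 burn out
  .....
  .....
  .....
  .....
  .....
  T....
Step 6: 0 trees catch fire, 0 burn out
  .....
  .....
  .....
  .....
  .....
  T....

.....
.....
.....
.....
.....
T....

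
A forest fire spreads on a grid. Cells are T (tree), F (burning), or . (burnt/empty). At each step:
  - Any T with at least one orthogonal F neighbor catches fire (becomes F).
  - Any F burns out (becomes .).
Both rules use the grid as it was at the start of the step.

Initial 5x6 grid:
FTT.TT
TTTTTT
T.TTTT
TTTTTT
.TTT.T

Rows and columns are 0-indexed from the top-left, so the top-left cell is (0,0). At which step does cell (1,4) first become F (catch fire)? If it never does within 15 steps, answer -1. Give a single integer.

Step 1: cell (1,4)='T' (+2 fires, +1 burnt)
Step 2: cell (1,4)='T' (+3 fires, +2 burnt)
Step 3: cell (1,4)='T' (+2 fires, +3 burnt)
Step 4: cell (1,4)='T' (+3 fires, +2 burnt)
Step 5: cell (1,4)='F' (+4 fires, +3 burnt)
  -> target ignites at step 5
Step 6: cell (1,4)='.' (+5 fires, +4 burnt)
Step 7: cell (1,4)='.' (+4 fires, +5 burnt)
Step 8: cell (1,4)='.' (+1 fires, +4 burnt)
Step 9: cell (1,4)='.' (+1 fires, +1 burnt)
Step 10: cell (1,4)='.' (+0 fires, +1 burnt)
  fire out at step 10

5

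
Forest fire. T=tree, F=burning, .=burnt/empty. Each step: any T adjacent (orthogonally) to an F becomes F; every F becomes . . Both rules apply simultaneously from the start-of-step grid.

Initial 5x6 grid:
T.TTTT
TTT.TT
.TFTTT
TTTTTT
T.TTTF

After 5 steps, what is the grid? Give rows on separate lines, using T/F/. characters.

Step 1: 6 trees catch fire, 2 burn out
  T.TTTT
  TTF.TT
  .F.FTT
  TTFTTF
  T.TTF.
Step 2: 9 trees catch fire, 6 burn out
  T.FTTT
  TF..TT
  ....FF
  TF.FF.
  T.FF..
Step 3: 5 trees catch fire, 9 burn out
  T..FTT
  F...FF
  ......
  F.....
  T.....
Step 4: 4 trees catch fire, 5 burn out
  F...FF
  ......
  ......
  ......
  F.....
Step 5: 0 trees catch fire, 4 burn out
  ......
  ......
  ......
  ......
  ......

......
......
......
......
......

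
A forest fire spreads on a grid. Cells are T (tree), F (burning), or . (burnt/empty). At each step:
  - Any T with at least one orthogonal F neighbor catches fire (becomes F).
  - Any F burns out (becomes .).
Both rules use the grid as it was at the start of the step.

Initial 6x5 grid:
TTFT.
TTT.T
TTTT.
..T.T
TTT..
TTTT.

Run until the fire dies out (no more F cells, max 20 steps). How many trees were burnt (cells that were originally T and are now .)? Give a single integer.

Step 1: +3 fires, +1 burnt (F count now 3)
Step 2: +3 fires, +3 burnt (F count now 3)
Step 3: +4 fires, +3 burnt (F count now 4)
Step 4: +2 fires, +4 burnt (F count now 2)
Step 5: +2 fires, +2 burnt (F count now 2)
Step 6: +3 fires, +2 burnt (F count now 3)
Step 7: +1 fires, +3 burnt (F count now 1)
Step 8: +0 fires, +1 burnt (F count now 0)
Fire out after step 8
Initially T: 20, now '.': 28
Total burnt (originally-T cells now '.'): 18

Answer: 18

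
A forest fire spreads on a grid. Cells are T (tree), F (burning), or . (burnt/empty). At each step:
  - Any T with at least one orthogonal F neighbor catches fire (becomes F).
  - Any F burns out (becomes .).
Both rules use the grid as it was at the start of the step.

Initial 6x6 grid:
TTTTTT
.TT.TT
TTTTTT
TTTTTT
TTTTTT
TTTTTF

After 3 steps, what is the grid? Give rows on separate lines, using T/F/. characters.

Step 1: 2 trees catch fire, 1 burn out
  TTTTTT
  .TT.TT
  TTTTTT
  TTTTTT
  TTTTTF
  TTTTF.
Step 2: 3 trees catch fire, 2 burn out
  TTTTTT
  .TT.TT
  TTTTTT
  TTTTTF
  TTTTF.
  TTTF..
Step 3: 4 trees catch fire, 3 burn out
  TTTTTT
  .TT.TT
  TTTTTF
  TTTTF.
  TTTF..
  TTF...

TTTTTT
.TT.TT
TTTTTF
TTTTF.
TTTF..
TTF...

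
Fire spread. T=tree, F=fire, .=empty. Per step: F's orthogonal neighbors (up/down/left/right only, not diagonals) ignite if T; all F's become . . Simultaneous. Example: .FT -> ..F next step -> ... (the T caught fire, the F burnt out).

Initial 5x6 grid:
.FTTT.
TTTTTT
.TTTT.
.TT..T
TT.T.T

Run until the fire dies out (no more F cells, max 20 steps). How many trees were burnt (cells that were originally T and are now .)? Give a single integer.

Answer: 17

Derivation:
Step 1: +2 fires, +1 burnt (F count now 2)
Step 2: +4 fires, +2 burnt (F count now 4)
Step 3: +4 fires, +4 burnt (F count now 4)
Step 4: +4 fires, +4 burnt (F count now 4)
Step 5: +3 fires, +4 burnt (F count now 3)
Step 6: +0 fires, +3 burnt (F count now 0)
Fire out after step 6
Initially T: 20, now '.': 27
Total burnt (originally-T cells now '.'): 17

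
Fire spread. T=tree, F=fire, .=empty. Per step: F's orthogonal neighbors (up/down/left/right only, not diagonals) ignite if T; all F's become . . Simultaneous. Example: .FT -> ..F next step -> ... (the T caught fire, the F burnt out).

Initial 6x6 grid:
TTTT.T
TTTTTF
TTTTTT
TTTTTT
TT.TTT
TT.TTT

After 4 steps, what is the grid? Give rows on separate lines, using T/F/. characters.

Step 1: 3 trees catch fire, 1 burn out
  TTTT.F
  TTTTF.
  TTTTTF
  TTTTTT
  TT.TTT
  TT.TTT
Step 2: 3 trees catch fire, 3 burn out
  TTTT..
  TTTF..
  TTTTF.
  TTTTTF
  TT.TTT
  TT.TTT
Step 3: 5 trees catch fire, 3 burn out
  TTTF..
  TTF...
  TTTF..
  TTTTF.
  TT.TTF
  TT.TTT
Step 4: 6 trees catch fire, 5 burn out
  TTF...
  TF....
  TTF...
  TTTF..
  TT.TF.
  TT.TTF

TTF...
TF....
TTF...
TTTF..
TT.TF.
TT.TTF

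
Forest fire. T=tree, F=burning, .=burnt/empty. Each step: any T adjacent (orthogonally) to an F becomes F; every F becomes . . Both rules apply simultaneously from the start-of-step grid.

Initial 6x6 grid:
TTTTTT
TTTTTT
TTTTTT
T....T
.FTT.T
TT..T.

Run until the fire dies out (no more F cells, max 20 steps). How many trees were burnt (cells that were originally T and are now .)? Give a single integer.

Answer: 4

Derivation:
Step 1: +2 fires, +1 burnt (F count now 2)
Step 2: +2 fires, +2 burnt (F count now 2)
Step 3: +0 fires, +2 burnt (F count now 0)
Fire out after step 3
Initially T: 26, now '.': 14
Total burnt (originally-T cells now '.'): 4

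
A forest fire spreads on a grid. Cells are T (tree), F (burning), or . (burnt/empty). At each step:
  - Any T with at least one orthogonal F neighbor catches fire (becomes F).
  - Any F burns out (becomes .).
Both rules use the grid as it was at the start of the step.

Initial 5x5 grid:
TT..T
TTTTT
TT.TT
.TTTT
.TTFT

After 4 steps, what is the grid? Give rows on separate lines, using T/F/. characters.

Step 1: 3 trees catch fire, 1 burn out
  TT..T
  TTTTT
  TT.TT
  .TTFT
  .TF.F
Step 2: 4 trees catch fire, 3 burn out
  TT..T
  TTTTT
  TT.FT
  .TF.F
  .F...
Step 3: 3 trees catch fire, 4 burn out
  TT..T
  TTTFT
  TT..F
  .F...
  .....
Step 4: 3 trees catch fire, 3 burn out
  TT..T
  TTF.F
  TF...
  .....
  .....

TT..T
TTF.F
TF...
.....
.....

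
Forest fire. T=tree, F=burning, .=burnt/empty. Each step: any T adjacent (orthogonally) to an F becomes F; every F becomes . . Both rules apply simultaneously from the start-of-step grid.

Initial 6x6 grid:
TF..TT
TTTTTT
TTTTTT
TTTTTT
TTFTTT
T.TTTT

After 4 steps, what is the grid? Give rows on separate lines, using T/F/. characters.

Step 1: 6 trees catch fire, 2 burn out
  F...TT
  TFTTTT
  TTTTTT
  TTFTTT
  TF.FTT
  T.FTTT
Step 2: 9 trees catch fire, 6 burn out
  ....TT
  F.FTTT
  TFFTTT
  TF.FTT
  F...FT
  T..FTT
Step 3: 8 trees catch fire, 9 burn out
  ....TT
  ...FTT
  F..FTT
  F...FT
  .....F
  F...FT
Step 4: 4 trees catch fire, 8 burn out
  ....TT
  ....FT
  ....FT
  .....F
  ......
  .....F

....TT
....FT
....FT
.....F
......
.....F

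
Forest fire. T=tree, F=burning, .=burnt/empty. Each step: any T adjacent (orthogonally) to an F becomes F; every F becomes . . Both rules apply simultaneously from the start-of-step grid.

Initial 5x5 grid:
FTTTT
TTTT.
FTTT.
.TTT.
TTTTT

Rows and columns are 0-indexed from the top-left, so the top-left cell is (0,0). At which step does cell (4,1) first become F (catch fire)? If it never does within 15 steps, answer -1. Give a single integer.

Step 1: cell (4,1)='T' (+3 fires, +2 burnt)
Step 2: cell (4,1)='T' (+4 fires, +3 burnt)
Step 3: cell (4,1)='F' (+5 fires, +4 burnt)
  -> target ignites at step 3
Step 4: cell (4,1)='.' (+5 fires, +5 burnt)
Step 5: cell (4,1)='.' (+1 fires, +5 burnt)
Step 6: cell (4,1)='.' (+1 fires, +1 burnt)
Step 7: cell (4,1)='.' (+0 fires, +1 burnt)
  fire out at step 7

3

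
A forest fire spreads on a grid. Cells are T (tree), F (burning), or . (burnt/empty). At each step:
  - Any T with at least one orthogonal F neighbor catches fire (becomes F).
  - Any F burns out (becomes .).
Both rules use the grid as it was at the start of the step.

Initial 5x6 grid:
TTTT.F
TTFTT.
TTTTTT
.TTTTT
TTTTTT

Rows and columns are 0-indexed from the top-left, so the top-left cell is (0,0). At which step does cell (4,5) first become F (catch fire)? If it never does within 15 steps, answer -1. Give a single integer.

Step 1: cell (4,5)='T' (+4 fires, +2 burnt)
Step 2: cell (4,5)='T' (+7 fires, +4 burnt)
Step 3: cell (4,5)='T' (+6 fires, +7 burnt)
Step 4: cell (4,5)='T' (+4 fires, +6 burnt)
Step 5: cell (4,5)='T' (+3 fires, +4 burnt)
Step 6: cell (4,5)='F' (+1 fires, +3 burnt)
  -> target ignites at step 6
Step 7: cell (4,5)='.' (+0 fires, +1 burnt)
  fire out at step 7

6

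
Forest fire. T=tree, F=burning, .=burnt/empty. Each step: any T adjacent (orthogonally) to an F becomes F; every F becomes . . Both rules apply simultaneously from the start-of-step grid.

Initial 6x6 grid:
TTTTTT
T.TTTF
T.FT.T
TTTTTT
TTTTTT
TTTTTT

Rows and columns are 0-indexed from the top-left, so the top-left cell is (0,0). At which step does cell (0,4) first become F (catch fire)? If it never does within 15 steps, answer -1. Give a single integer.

Step 1: cell (0,4)='T' (+6 fires, +2 burnt)
Step 2: cell (0,4)='F' (+7 fires, +6 burnt)
  -> target ignites at step 2
Step 3: cell (0,4)='.' (+8 fires, +7 burnt)
Step 4: cell (0,4)='.' (+7 fires, +8 burnt)
Step 5: cell (0,4)='.' (+3 fires, +7 burnt)
Step 6: cell (0,4)='.' (+0 fires, +3 burnt)
  fire out at step 6

2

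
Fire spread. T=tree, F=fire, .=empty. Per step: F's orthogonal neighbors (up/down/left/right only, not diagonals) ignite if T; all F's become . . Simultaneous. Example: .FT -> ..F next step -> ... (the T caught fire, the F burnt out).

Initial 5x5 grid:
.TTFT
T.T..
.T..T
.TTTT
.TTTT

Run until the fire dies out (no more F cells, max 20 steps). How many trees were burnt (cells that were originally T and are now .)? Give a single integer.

Step 1: +2 fires, +1 burnt (F count now 2)
Step 2: +2 fires, +2 burnt (F count now 2)
Step 3: +0 fires, +2 burnt (F count now 0)
Fire out after step 3
Initially T: 15, now '.': 14
Total burnt (originally-T cells now '.'): 4

Answer: 4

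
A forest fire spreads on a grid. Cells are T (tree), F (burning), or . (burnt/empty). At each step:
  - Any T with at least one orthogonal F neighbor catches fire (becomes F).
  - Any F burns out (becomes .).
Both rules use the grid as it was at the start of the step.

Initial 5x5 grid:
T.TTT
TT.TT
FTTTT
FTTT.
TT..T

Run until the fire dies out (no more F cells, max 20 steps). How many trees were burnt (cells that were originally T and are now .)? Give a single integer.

Step 1: +4 fires, +2 burnt (F count now 4)
Step 2: +5 fires, +4 burnt (F count now 5)
Step 3: +2 fires, +5 burnt (F count now 2)
Step 4: +2 fires, +2 burnt (F count now 2)
Step 5: +2 fires, +2 burnt (F count now 2)
Step 6: +2 fires, +2 burnt (F count now 2)
Step 7: +0 fires, +2 burnt (F count now 0)
Fire out after step 7
Initially T: 18, now '.': 24
Total burnt (originally-T cells now '.'): 17

Answer: 17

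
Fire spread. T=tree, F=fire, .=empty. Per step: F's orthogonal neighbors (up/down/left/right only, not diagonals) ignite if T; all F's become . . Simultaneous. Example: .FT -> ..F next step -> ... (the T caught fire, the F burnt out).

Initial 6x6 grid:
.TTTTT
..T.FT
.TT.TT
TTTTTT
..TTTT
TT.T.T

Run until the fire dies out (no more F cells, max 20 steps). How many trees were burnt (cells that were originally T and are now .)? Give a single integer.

Step 1: +3 fires, +1 burnt (F count now 3)
Step 2: +4 fires, +3 burnt (F count now 4)
Step 3: +4 fires, +4 burnt (F count now 4)
Step 4: +5 fires, +4 burnt (F count now 5)
Step 5: +5 fires, +5 burnt (F count now 5)
Step 6: +2 fires, +5 burnt (F count now 2)
Step 7: +0 fires, +2 burnt (F count now 0)
Fire out after step 7
Initially T: 25, now '.': 34
Total burnt (originally-T cells now '.'): 23

Answer: 23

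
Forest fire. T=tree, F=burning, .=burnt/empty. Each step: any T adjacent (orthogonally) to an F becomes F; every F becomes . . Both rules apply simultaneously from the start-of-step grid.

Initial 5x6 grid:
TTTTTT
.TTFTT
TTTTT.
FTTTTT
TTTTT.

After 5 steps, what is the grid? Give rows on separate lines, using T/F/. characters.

Step 1: 7 trees catch fire, 2 burn out
  TTTFTT
  .TF.FT
  FTTFT.
  .FTTTT
  FTTTT.
Step 2: 10 trees catch fire, 7 burn out
  TTF.FT
  .F...F
  .FF.F.
  ..FFTT
  .FTTT.
Step 3: 5 trees catch fire, 10 burn out
  TF...F
  ......
  ......
  ....FT
  ..FFT.
Step 4: 3 trees catch fire, 5 burn out
  F.....
  ......
  ......
  .....F
  ....F.
Step 5: 0 trees catch fire, 3 burn out
  ......
  ......
  ......
  ......
  ......

......
......
......
......
......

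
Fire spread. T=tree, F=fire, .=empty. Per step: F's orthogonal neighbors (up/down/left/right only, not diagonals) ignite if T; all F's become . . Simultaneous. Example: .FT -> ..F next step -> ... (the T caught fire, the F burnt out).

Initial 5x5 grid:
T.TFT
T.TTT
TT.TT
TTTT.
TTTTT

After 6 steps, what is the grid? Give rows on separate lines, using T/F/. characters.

Step 1: 3 trees catch fire, 1 burn out
  T.F.F
  T.TFT
  TT.TT
  TTTT.
  TTTTT
Step 2: 3 trees catch fire, 3 burn out
  T....
  T.F.F
  TT.FT
  TTTT.
  TTTTT
Step 3: 2 trees catch fire, 3 burn out
  T....
  T....
  TT..F
  TTTF.
  TTTTT
Step 4: 2 trees catch fire, 2 burn out
  T....
  T....
  TT...
  TTF..
  TTTFT
Step 5: 3 trees catch fire, 2 burn out
  T....
  T....
  TT...
  TF...
  TTF.F
Step 6: 3 trees catch fire, 3 burn out
  T....
  T....
  TF...
  F....
  TF...

T....
T....
TF...
F....
TF...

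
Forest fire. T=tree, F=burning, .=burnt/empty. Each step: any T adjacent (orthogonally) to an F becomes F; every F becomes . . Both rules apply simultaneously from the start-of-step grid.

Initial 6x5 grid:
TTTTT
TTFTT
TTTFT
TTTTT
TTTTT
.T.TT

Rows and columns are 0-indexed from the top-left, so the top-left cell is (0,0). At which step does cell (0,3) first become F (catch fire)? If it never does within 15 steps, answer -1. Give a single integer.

Step 1: cell (0,3)='T' (+6 fires, +2 burnt)
Step 2: cell (0,3)='F' (+8 fires, +6 burnt)
  -> target ignites at step 2
Step 3: cell (0,3)='.' (+7 fires, +8 burnt)
Step 4: cell (0,3)='.' (+3 fires, +7 burnt)
Step 5: cell (0,3)='.' (+2 fires, +3 burnt)
Step 6: cell (0,3)='.' (+0 fires, +2 burnt)
  fire out at step 6

2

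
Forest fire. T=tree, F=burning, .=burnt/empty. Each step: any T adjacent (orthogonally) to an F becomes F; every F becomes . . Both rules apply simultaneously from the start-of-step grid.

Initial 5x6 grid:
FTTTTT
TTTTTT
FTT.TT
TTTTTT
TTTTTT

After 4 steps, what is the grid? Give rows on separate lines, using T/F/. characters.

Step 1: 4 trees catch fire, 2 burn out
  .FTTTT
  FTTTTT
  .FT.TT
  FTTTTT
  TTTTTT
Step 2: 5 trees catch fire, 4 burn out
  ..FTTT
  .FTTTT
  ..F.TT
  .FTTTT
  FTTTTT
Step 3: 4 trees catch fire, 5 burn out
  ...FTT
  ..FTTT
  ....TT
  ..FTTT
  .FTTTT
Step 4: 4 trees catch fire, 4 burn out
  ....FT
  ...FTT
  ....TT
  ...FTT
  ..FTTT

....FT
...FTT
....TT
...FTT
..FTTT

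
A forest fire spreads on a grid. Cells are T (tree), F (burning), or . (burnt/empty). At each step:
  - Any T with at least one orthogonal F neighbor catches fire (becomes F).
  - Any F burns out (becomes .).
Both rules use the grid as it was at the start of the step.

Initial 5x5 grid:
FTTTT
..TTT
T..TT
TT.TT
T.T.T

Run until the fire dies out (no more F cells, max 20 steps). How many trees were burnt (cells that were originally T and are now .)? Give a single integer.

Answer: 12

Derivation:
Step 1: +1 fires, +1 burnt (F count now 1)
Step 2: +1 fires, +1 burnt (F count now 1)
Step 3: +2 fires, +1 burnt (F count now 2)
Step 4: +2 fires, +2 burnt (F count now 2)
Step 5: +2 fires, +2 burnt (F count now 2)
Step 6: +2 fires, +2 burnt (F count now 2)
Step 7: +1 fires, +2 burnt (F count now 1)
Step 8: +1 fires, +1 burnt (F count now 1)
Step 9: +0 fires, +1 burnt (F count now 0)
Fire out after step 9
Initially T: 17, now '.': 20
Total burnt (originally-T cells now '.'): 12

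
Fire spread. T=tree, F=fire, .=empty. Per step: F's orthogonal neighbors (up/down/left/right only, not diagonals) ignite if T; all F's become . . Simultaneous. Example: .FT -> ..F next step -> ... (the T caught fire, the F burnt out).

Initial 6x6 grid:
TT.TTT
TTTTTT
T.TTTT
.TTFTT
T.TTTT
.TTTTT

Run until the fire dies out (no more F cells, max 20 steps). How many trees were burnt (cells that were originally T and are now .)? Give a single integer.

Step 1: +4 fires, +1 burnt (F count now 4)
Step 2: +8 fires, +4 burnt (F count now 8)
Step 3: +7 fires, +8 burnt (F count now 7)
Step 4: +5 fires, +7 burnt (F count now 5)
Step 5: +3 fires, +5 burnt (F count now 3)
Step 6: +2 fires, +3 burnt (F count now 2)
Step 7: +0 fires, +2 burnt (F count now 0)
Fire out after step 7
Initially T: 30, now '.': 35
Total burnt (originally-T cells now '.'): 29

Answer: 29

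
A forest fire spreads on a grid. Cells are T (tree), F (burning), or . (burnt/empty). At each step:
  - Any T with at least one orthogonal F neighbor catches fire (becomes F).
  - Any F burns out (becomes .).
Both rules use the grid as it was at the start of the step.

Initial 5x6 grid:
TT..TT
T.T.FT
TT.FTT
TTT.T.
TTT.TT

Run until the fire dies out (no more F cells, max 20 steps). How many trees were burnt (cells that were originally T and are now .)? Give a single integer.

Step 1: +3 fires, +2 burnt (F count now 3)
Step 2: +3 fires, +3 burnt (F count now 3)
Step 3: +1 fires, +3 burnt (F count now 1)
Step 4: +1 fires, +1 burnt (F count now 1)
Step 5: +0 fires, +1 burnt (F count now 0)
Fire out after step 5
Initially T: 20, now '.': 18
Total burnt (originally-T cells now '.'): 8

Answer: 8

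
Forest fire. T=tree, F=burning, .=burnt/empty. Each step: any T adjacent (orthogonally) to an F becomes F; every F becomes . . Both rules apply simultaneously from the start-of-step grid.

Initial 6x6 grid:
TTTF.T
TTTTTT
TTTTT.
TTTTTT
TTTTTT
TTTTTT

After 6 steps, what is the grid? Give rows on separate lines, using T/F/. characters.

Step 1: 2 trees catch fire, 1 burn out
  TTF..T
  TTTFTT
  TTTTT.
  TTTTTT
  TTTTTT
  TTTTTT
Step 2: 4 trees catch fire, 2 burn out
  TF...T
  TTF.FT
  TTTFT.
  TTTTTT
  TTTTTT
  TTTTTT
Step 3: 6 trees catch fire, 4 burn out
  F....T
  TF...F
  TTF.F.
  TTTFTT
  TTTTTT
  TTTTTT
Step 4: 6 trees catch fire, 6 burn out
  .....F
  F.....
  TF....
  TTF.FT
  TTTFTT
  TTTTTT
Step 5: 6 trees catch fire, 6 burn out
  ......
  ......
  F.....
  TF...F
  TTF.FT
  TTTFTT
Step 6: 5 trees catch fire, 6 burn out
  ......
  ......
  ......
  F.....
  TF...F
  TTF.FT

......
......
......
F.....
TF...F
TTF.FT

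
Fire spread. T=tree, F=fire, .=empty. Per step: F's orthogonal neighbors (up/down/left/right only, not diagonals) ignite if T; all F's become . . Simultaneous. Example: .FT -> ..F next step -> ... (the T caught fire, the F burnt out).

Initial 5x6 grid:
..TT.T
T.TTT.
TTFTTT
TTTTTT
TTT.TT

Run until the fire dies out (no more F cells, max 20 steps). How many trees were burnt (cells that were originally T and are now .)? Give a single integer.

Answer: 22

Derivation:
Step 1: +4 fires, +1 burnt (F count now 4)
Step 2: +7 fires, +4 burnt (F count now 7)
Step 3: +7 fires, +7 burnt (F count now 7)
Step 4: +3 fires, +7 burnt (F count now 3)
Step 5: +1 fires, +3 burnt (F count now 1)
Step 6: +0 fires, +1 burnt (F count now 0)
Fire out after step 6
Initially T: 23, now '.': 29
Total burnt (originally-T cells now '.'): 22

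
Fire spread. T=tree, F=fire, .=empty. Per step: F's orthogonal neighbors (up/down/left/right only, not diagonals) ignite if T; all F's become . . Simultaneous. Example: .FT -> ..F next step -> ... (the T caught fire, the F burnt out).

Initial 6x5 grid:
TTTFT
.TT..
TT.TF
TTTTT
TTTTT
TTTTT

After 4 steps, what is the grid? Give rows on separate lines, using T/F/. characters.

Step 1: 4 trees catch fire, 2 burn out
  TTF.F
  .TT..
  TT.F.
  TTTTF
  TTTTT
  TTTTT
Step 2: 4 trees catch fire, 4 burn out
  TF...
  .TF..
  TT...
  TTTF.
  TTTTF
  TTTTT
Step 3: 5 trees catch fire, 4 burn out
  F....
  .F...
  TT...
  TTF..
  TTTF.
  TTTTF
Step 4: 4 trees catch fire, 5 burn out
  .....
  .....
  TF...
  TF...
  TTF..
  TTTF.

.....
.....
TF...
TF...
TTF..
TTTF.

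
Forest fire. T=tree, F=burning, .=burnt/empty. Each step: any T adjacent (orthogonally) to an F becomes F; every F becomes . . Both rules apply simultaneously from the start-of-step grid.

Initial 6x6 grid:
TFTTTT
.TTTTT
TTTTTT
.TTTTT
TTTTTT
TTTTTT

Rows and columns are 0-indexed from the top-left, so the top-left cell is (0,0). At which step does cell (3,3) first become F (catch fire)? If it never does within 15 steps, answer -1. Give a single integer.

Step 1: cell (3,3)='T' (+3 fires, +1 burnt)
Step 2: cell (3,3)='T' (+3 fires, +3 burnt)
Step 3: cell (3,3)='T' (+5 fires, +3 burnt)
Step 4: cell (3,3)='T' (+5 fires, +5 burnt)
Step 5: cell (3,3)='F' (+6 fires, +5 burnt)
  -> target ignites at step 5
Step 6: cell (3,3)='.' (+5 fires, +6 burnt)
Step 7: cell (3,3)='.' (+3 fires, +5 burnt)
Step 8: cell (3,3)='.' (+2 fires, +3 burnt)
Step 9: cell (3,3)='.' (+1 fires, +2 burnt)
Step 10: cell (3,3)='.' (+0 fires, +1 burnt)
  fire out at step 10

5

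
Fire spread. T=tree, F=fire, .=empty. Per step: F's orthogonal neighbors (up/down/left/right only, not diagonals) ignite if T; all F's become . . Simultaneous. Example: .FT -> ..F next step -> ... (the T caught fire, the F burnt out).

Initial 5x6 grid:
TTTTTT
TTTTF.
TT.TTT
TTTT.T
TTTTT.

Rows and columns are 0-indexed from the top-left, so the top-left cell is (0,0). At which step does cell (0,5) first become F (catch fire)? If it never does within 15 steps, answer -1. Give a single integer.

Step 1: cell (0,5)='T' (+3 fires, +1 burnt)
Step 2: cell (0,5)='F' (+5 fires, +3 burnt)
  -> target ignites at step 2
Step 3: cell (0,5)='.' (+4 fires, +5 burnt)
Step 4: cell (0,5)='.' (+5 fires, +4 burnt)
Step 5: cell (0,5)='.' (+5 fires, +5 burnt)
Step 6: cell (0,5)='.' (+2 fires, +5 burnt)
Step 7: cell (0,5)='.' (+1 fires, +2 burnt)
Step 8: cell (0,5)='.' (+0 fires, +1 burnt)
  fire out at step 8

2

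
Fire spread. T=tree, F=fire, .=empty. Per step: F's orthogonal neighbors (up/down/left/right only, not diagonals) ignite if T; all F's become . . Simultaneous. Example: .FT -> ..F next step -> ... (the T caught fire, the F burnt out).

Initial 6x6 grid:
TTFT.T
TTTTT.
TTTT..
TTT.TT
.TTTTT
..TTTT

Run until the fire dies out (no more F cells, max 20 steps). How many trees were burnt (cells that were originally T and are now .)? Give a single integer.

Step 1: +3 fires, +1 burnt (F count now 3)
Step 2: +4 fires, +3 burnt (F count now 4)
Step 3: +5 fires, +4 burnt (F count now 5)
Step 4: +3 fires, +5 burnt (F count now 3)
Step 5: +4 fires, +3 burnt (F count now 4)
Step 6: +2 fires, +4 burnt (F count now 2)
Step 7: +3 fires, +2 burnt (F count now 3)
Step 8: +2 fires, +3 burnt (F count now 2)
Step 9: +0 fires, +2 burnt (F count now 0)
Fire out after step 9
Initially T: 27, now '.': 35
Total burnt (originally-T cells now '.'): 26

Answer: 26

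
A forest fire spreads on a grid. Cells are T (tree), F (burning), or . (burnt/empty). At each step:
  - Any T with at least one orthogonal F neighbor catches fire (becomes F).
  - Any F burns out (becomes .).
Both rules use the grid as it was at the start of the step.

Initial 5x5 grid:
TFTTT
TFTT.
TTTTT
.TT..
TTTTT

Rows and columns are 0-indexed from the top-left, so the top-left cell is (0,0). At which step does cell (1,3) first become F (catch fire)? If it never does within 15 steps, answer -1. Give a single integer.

Step 1: cell (1,3)='T' (+5 fires, +2 burnt)
Step 2: cell (1,3)='F' (+5 fires, +5 burnt)
  -> target ignites at step 2
Step 3: cell (1,3)='.' (+4 fires, +5 burnt)
Step 4: cell (1,3)='.' (+3 fires, +4 burnt)
Step 5: cell (1,3)='.' (+1 fires, +3 burnt)
Step 6: cell (1,3)='.' (+1 fires, +1 burnt)
Step 7: cell (1,3)='.' (+0 fires, +1 burnt)
  fire out at step 7

2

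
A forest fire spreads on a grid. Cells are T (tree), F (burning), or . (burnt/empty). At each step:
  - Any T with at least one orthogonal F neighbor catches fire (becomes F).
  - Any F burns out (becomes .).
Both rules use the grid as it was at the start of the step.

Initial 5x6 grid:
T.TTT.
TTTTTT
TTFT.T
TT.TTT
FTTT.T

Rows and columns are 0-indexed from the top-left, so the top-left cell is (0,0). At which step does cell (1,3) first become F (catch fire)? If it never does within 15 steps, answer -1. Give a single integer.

Step 1: cell (1,3)='T' (+5 fires, +2 burnt)
Step 2: cell (1,3)='F' (+7 fires, +5 burnt)
  -> target ignites at step 2
Step 3: cell (1,3)='.' (+5 fires, +7 burnt)
Step 4: cell (1,3)='.' (+4 fires, +5 burnt)
Step 5: cell (1,3)='.' (+2 fires, +4 burnt)
Step 6: cell (1,3)='.' (+0 fires, +2 burnt)
  fire out at step 6

2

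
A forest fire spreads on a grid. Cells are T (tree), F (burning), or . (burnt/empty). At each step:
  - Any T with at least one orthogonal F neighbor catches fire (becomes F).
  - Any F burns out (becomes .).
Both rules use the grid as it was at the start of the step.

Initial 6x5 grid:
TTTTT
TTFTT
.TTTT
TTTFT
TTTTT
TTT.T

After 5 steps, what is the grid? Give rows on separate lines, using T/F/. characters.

Step 1: 8 trees catch fire, 2 burn out
  TTFTT
  TF.FT
  .TFFT
  TTF.F
  TTTFT
  TTT.T
Step 2: 9 trees catch fire, 8 burn out
  TF.FT
  F...F
  .F..F
  TF...
  TTF.F
  TTT.T
Step 3: 6 trees catch fire, 9 burn out
  F...F
  .....
  .....
  F....
  TF...
  TTF.F
Step 4: 2 trees catch fire, 6 burn out
  .....
  .....
  .....
  .....
  F....
  TF...
Step 5: 1 trees catch fire, 2 burn out
  .....
  .....
  .....
  .....
  .....
  F....

.....
.....
.....
.....
.....
F....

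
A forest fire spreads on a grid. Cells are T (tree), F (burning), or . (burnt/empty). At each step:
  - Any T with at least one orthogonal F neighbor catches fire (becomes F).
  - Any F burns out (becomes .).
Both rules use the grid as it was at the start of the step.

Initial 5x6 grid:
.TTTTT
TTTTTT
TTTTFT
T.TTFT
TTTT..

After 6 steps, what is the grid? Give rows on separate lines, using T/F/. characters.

Step 1: 5 trees catch fire, 2 burn out
  .TTTTT
  TTTTFT
  TTTF.F
  T.TF.F
  TTTT..
Step 2: 6 trees catch fire, 5 burn out
  .TTTFT
  TTTF.F
  TTF...
  T.F...
  TTTF..
Step 3: 5 trees catch fire, 6 burn out
  .TTF.F
  TTF...
  TF....
  T.....
  TTF...
Step 4: 4 trees catch fire, 5 burn out
  .TF...
  TF....
  F.....
  T.....
  TF....
Step 5: 4 trees catch fire, 4 burn out
  .F....
  F.....
  ......
  F.....
  F.....
Step 6: 0 trees catch fire, 4 burn out
  ......
  ......
  ......
  ......
  ......

......
......
......
......
......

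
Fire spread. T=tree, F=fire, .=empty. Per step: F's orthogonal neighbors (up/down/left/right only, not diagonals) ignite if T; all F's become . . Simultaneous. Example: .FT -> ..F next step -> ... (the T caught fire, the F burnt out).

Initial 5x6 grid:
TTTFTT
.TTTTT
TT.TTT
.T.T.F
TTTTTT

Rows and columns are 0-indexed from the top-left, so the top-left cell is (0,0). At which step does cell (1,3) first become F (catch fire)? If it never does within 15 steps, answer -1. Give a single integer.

Step 1: cell (1,3)='F' (+5 fires, +2 burnt)
  -> target ignites at step 1
Step 2: cell (1,3)='.' (+8 fires, +5 burnt)
Step 3: cell (1,3)='.' (+4 fires, +8 burnt)
Step 4: cell (1,3)='.' (+2 fires, +4 burnt)
Step 5: cell (1,3)='.' (+3 fires, +2 burnt)
Step 6: cell (1,3)='.' (+1 fires, +3 burnt)
Step 7: cell (1,3)='.' (+0 fires, +1 burnt)
  fire out at step 7

1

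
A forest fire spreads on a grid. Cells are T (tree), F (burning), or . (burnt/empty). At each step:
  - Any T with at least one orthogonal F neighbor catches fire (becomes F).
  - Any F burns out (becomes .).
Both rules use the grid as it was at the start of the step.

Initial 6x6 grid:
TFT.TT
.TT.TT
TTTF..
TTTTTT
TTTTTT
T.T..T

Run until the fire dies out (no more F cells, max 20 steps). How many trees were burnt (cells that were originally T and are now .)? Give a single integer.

Answer: 22

Derivation:
Step 1: +5 fires, +2 burnt (F count now 5)
Step 2: +5 fires, +5 burnt (F count now 5)
Step 3: +5 fires, +5 burnt (F count now 5)
Step 4: +4 fires, +5 burnt (F count now 4)
Step 5: +2 fires, +4 burnt (F count now 2)
Step 6: +1 fires, +2 burnt (F count now 1)
Step 7: +0 fires, +1 burnt (F count now 0)
Fire out after step 7
Initially T: 26, now '.': 32
Total burnt (originally-T cells now '.'): 22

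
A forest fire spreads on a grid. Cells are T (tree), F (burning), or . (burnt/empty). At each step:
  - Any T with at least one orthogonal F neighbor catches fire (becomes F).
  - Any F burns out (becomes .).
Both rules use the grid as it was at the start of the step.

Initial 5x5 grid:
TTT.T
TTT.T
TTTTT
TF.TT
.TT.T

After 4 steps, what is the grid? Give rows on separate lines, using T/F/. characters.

Step 1: 3 trees catch fire, 1 burn out
  TTT.T
  TTT.T
  TFTTT
  F..TT
  .FT.T
Step 2: 4 trees catch fire, 3 burn out
  TTT.T
  TFT.T
  F.FTT
  ...TT
  ..F.T
Step 3: 4 trees catch fire, 4 burn out
  TFT.T
  F.F.T
  ...FT
  ...TT
  ....T
Step 4: 4 trees catch fire, 4 burn out
  F.F.T
  ....T
  ....F
  ...FT
  ....T

F.F.T
....T
....F
...FT
....T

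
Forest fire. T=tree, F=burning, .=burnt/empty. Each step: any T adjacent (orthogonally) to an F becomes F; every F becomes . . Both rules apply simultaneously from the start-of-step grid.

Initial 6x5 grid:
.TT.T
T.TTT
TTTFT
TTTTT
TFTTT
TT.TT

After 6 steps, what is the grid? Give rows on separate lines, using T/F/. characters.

Step 1: 8 trees catch fire, 2 burn out
  .TT.T
  T.TFT
  TTF.F
  TFTFT
  F.FTT
  TF.TT
Step 2: 8 trees catch fire, 8 burn out
  .TT.T
  T.F.F
  TF...
  F.F.F
  ...FT
  F..TT
Step 3: 5 trees catch fire, 8 burn out
  .TF.F
  T....
  F....
  .....
  ....F
  ...FT
Step 4: 3 trees catch fire, 5 burn out
  .F...
  F....
  .....
  .....
  .....
  ....F
Step 5: 0 trees catch fire, 3 burn out
  .....
  .....
  .....
  .....
  .....
  .....
Step 6: 0 trees catch fire, 0 burn out
  .....
  .....
  .....
  .....
  .....
  .....

.....
.....
.....
.....
.....
.....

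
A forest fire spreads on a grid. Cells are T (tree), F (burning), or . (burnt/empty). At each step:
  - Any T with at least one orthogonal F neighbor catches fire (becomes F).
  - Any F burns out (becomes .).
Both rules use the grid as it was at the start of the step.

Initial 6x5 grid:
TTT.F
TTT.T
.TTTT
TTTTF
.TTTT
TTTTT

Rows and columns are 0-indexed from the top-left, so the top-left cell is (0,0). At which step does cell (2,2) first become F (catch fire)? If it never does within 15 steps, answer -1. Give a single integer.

Step 1: cell (2,2)='T' (+4 fires, +2 burnt)
Step 2: cell (2,2)='T' (+4 fires, +4 burnt)
Step 3: cell (2,2)='F' (+4 fires, +4 burnt)
  -> target ignites at step 3
Step 4: cell (2,2)='.' (+5 fires, +4 burnt)
Step 5: cell (2,2)='.' (+3 fires, +5 burnt)
Step 6: cell (2,2)='.' (+3 fires, +3 burnt)
Step 7: cell (2,2)='.' (+1 fires, +3 burnt)
Step 8: cell (2,2)='.' (+0 fires, +1 burnt)
  fire out at step 8

3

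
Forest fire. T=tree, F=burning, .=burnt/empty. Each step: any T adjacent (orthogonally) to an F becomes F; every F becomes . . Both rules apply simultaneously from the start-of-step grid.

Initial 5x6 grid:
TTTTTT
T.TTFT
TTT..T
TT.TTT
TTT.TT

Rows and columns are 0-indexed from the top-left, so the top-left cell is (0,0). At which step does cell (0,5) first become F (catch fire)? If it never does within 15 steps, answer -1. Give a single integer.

Step 1: cell (0,5)='T' (+3 fires, +1 burnt)
Step 2: cell (0,5)='F' (+4 fires, +3 burnt)
  -> target ignites at step 2
Step 3: cell (0,5)='.' (+3 fires, +4 burnt)
Step 4: cell (0,5)='.' (+4 fires, +3 burnt)
Step 5: cell (0,5)='.' (+5 fires, +4 burnt)
Step 6: cell (0,5)='.' (+3 fires, +5 burnt)
Step 7: cell (0,5)='.' (+2 fires, +3 burnt)
Step 8: cell (0,5)='.' (+0 fires, +2 burnt)
  fire out at step 8

2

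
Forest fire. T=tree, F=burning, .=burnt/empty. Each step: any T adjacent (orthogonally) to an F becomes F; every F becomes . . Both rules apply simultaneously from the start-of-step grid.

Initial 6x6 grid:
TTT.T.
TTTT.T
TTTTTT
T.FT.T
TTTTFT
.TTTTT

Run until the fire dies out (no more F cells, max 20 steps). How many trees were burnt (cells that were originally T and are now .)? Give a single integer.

Step 1: +6 fires, +2 burnt (F count now 6)
Step 2: +8 fires, +6 burnt (F count now 8)
Step 3: +8 fires, +8 burnt (F count now 8)
Step 4: +4 fires, +8 burnt (F count now 4)
Step 5: +1 fires, +4 burnt (F count now 1)
Step 6: +0 fires, +1 burnt (F count now 0)
Fire out after step 6
Initially T: 28, now '.': 35
Total burnt (originally-T cells now '.'): 27

Answer: 27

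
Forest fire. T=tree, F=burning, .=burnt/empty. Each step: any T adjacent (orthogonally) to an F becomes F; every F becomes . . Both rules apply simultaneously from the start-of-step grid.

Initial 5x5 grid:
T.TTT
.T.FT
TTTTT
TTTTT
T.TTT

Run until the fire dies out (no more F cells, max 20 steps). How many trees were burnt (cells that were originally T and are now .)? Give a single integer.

Step 1: +3 fires, +1 burnt (F count now 3)
Step 2: +5 fires, +3 burnt (F count now 5)
Step 3: +4 fires, +5 burnt (F count now 4)
Step 4: +5 fires, +4 burnt (F count now 5)
Step 5: +1 fires, +5 burnt (F count now 1)
Step 6: +1 fires, +1 burnt (F count now 1)
Step 7: +0 fires, +1 burnt (F count now 0)
Fire out after step 7
Initially T: 20, now '.': 24
Total burnt (originally-T cells now '.'): 19

Answer: 19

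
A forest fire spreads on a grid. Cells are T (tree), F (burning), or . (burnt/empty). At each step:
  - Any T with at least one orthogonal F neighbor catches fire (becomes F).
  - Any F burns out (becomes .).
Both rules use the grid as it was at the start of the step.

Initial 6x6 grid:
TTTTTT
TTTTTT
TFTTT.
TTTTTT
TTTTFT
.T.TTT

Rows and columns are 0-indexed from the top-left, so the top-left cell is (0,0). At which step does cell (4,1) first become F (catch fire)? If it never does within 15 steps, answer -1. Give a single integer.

Step 1: cell (4,1)='T' (+8 fires, +2 burnt)
Step 2: cell (4,1)='F' (+13 fires, +8 burnt)
  -> target ignites at step 2
Step 3: cell (4,1)='.' (+6 fires, +13 burnt)
Step 4: cell (4,1)='.' (+3 fires, +6 burnt)
Step 5: cell (4,1)='.' (+1 fires, +3 burnt)
Step 6: cell (4,1)='.' (+0 fires, +1 burnt)
  fire out at step 6

2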